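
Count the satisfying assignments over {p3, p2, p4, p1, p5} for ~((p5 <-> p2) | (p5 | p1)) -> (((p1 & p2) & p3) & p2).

Initial set: {T (~((p5 <-> p2) | (p5 | p1)) -> (((p1 & p2) & p3) & p2))}.
T (~((p5 <-> p2) | (p5 | p1)) -> (((p1 & p2) & p3) & p2)): β-rule — branch into F ~((p5 <-> p2) | (p5 | p1))  //  T (((p1 & p2) & p3) & p2).
  branch 1 (add F ~((p5 <-> p2) | (p5 | p1))):
    F ~((p5 <-> p2) | (p5 | p1)): β-rule — branch into T (p5 <-> p2)  //  T (p5 | p1).
      branch 1.1 (add T (p5 <-> p2)):
        T (p5 <-> p2): β-rule — branch into T p5, T p2  //  F p5, F p2.
          branch 1.1.1 (add T p5, T p2):
            ○ open, literals {p2=T, p5=T}.
          branch 1.1.2 (add F p5, F p2):
            ○ open, literals {p2=F, p5=F}.
      branch 1.2 (add T (p5 | p1)):
        T (p5 | p1): β-rule — branch into T p5  //  T p1.
          branch 1.2.1 (add T p5):
            ○ open, literals {p5=T}.
          branch 1.2.2 (add T p1):
            ○ open, literals {p1=T}.
  branch 2 (add T (((p1 & p2) & p3) & p2)):
    T (((p1 & p2) & p3) & p2): α-rule — add T ((p1 & p2) & p3), T p2.
    T ((p1 & p2) & p3): α-rule — add T (p1 & p2), T p3.
    T (p1 & p2): α-rule — add T p1, T p2.
    ○ open, literals {p1=T, p2=T, p3=T}.
0 branches closed, 5 open.
Each open branch fixes some atoms; the unmentioned ones are free. Counting distinct full assignments: branch {p2=T, p5=T} (p3, p4, p1) contributes 8 new; branch {p2=F, p5=F} (p3, p4, p1) contributes 8 new; branch {p5=T} (p3, p2, p4, p1) contributes 8 new; branch {p1=T} (p3, p2, p4, p5) contributes 4 new; branch {p1=T, p2=T, p3=T} (p4, p5) contributes 0 new. Total: 28.

28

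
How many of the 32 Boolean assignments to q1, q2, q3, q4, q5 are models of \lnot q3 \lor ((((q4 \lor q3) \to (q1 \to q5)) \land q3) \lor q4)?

30

Initial set: {T (\lnot q3 \lor ((((q4 \lor q3) \to (q1 \to q5)) \land q3) \lor q4))}.
T (\lnot q3 \lor ((((q4 \lor q3) \to (q1 \to q5)) \land q3) \lor q4)): β-rule — branch into T \lnot q3  //  T ((((q4 \lor q3) \to (q1 \to q5)) \land q3) \lor q4).
  branch 1 (add T \lnot q3):
    ○ open, literals {q3=0}.
  branch 2 (add T ((((q4 \lor q3) \to (q1 \to q5)) \land q3) \lor q4)):
    T ((((q4 \lor q3) \to (q1 \to q5)) \land q3) \lor q4): β-rule — branch into T (((q4 \lor q3) \to (q1 \to q5)) \land q3)  //  T q4.
      branch 2.1 (add T (((q4 \lor q3) \to (q1 \to q5)) \land q3)):
        T (((q4 \lor q3) \to (q1 \to q5)) \land q3): α-rule — add T ((q4 \lor q3) \to (q1 \to q5)), T q3.
        T ((q4 \lor q3) \to (q1 \to q5)): β-rule — branch into F (q4 \lor q3)  //  T (q1 \to q5).
          branch 2.1.1 (add F (q4 \lor q3)):
            F (q4 \lor q3): α-rule — add F q4, F q3.
            × closes — contains both q3 and \lnot q3.
          branch 2.1.2 (add T (q1 \to q5)):
            T (q1 \to q5): β-rule — branch into F q1  //  T q5.
              branch 2.1.2.1 (add F q1):
                ○ open, literals {q1=0, q3=1}.
              branch 2.1.2.2 (add T q5):
                ○ open, literals {q3=1, q5=1}.
      branch 2.2 (add T q4):
        ○ open, literals {q4=1}.
1 branch closed, 4 open.
Each open branch fixes some atoms; the unmentioned ones are free. Counting distinct full assignments: branch {q3=0} (q1, q2, q4, q5) contributes 16 new; branch {q1=0, q3=1} (q2, q4, q5) contributes 8 new; branch {q3=1, q5=1} (q1, q2, q4) contributes 4 new; branch {q4=1} (q1, q2, q3, q5) contributes 2 new. Total: 30.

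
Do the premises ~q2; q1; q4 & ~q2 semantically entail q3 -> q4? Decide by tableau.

Initial set: {~q2; q1; (q4 & ~q2); ~(q3 -> q4)}.
(q4 & ~q2): α-rule — add q4, ~q2.
~(q3 -> q4): α-rule — add q3, ~q4.
× closes — contains both q4 and ~q4.
All 1 branch closes.
Every branch closed, so the premises entail the conclusion.

Yes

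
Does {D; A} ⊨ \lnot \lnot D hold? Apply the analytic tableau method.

Initial set: {T D; T A; F \lnot \lnot D}.
F \lnot \lnot D: drop double negation, giving F D.
× closes — contains both D and \lnot D.
All 1 branch closes.
Every branch closed, so the premises entail the conclusion.

Yes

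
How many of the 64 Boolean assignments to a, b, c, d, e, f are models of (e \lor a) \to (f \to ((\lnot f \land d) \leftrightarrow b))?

Initial set: {((e \lor a) \to (f \to ((\lnot f \land d) \leftrightarrow b)))}.
((e \lor a) \to (f \to ((\lnot f \land d) \leftrightarrow b))): β-rule — branch into \lnot (e \lor a)  //  (f \to ((\lnot f \land d) \leftrightarrow b)).
  branch 1 (add \lnot (e \lor a)):
    \lnot (e \lor a): α-rule — add \lnot e, \lnot a.
    ○ open, literals {a=F, e=F}.
  branch 2 (add (f \to ((\lnot f \land d) \leftrightarrow b))):
    (f \to ((\lnot f \land d) \leftrightarrow b)): β-rule — branch into \lnot f  //  ((\lnot f \land d) \leftrightarrow b).
      branch 2.1 (add \lnot f):
        ○ open, literals {f=F}.
      branch 2.2 (add ((\lnot f \land d) \leftrightarrow b)):
        ((\lnot f \land d) \leftrightarrow b): β-rule — branch into (\lnot f \land d), b  //  \lnot (\lnot f \land d), \lnot b.
          branch 2.2.1 (add (\lnot f \land d), b):
            (\lnot f \land d): α-rule — add \lnot f, d.
            ○ open, literals {b=T, d=T, f=F}.
          branch 2.2.2 (add \lnot (\lnot f \land d), \lnot b):
            \lnot (\lnot f \land d): β-rule — branch into \lnot \lnot f  //  \lnot d.
              branch 2.2.2.1 (add \lnot \lnot f):
                ○ open, literals {b=F, f=T}.
              branch 2.2.2.2 (add \lnot d):
                ○ open, literals {b=F, d=F}.
0 branches closed, 5 open.
Each open branch fixes some atoms; the unmentioned ones are free. Counting distinct full assignments: branch {a=F, e=F} (b, c, d, f) contributes 16 new; branch {f=F} (a, b, c, d, e) contributes 24 new; branch {b=T, d=T, f=F} (a, c, e) contributes 0 new; branch {b=F, f=T} (a, c, d, e) contributes 12 new; branch {b=F, d=F} (a, c, e, f) contributes 0 new. Total: 52.

52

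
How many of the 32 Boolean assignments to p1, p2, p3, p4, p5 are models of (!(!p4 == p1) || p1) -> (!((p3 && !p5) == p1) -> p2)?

Initial set: {T ((!(!p4 == p1) || p1) -> (!((p3 && !p5) == p1) -> p2))}.
T ((!(!p4 == p1) || p1) -> (!((p3 && !p5) == p1) -> p2)): β-rule — branch into F (!(!p4 == p1) || p1)  //  T (!((p3 && !p5) == p1) -> p2).
  branch 1 (add F (!(!p4 == p1) || p1)):
    F (!(!p4 == p1) || p1): α-rule — add F !(!p4 == p1), F p1.
    F !(!p4 == p1): β-rule — branch into T !p4, T p1  //  F !p4, F p1.
      branch 1.1 (add T !p4, T p1):
        × closes — contains both p1 and !p1.
      branch 1.2 (add F !p4, F p1):
        ○ open, literals {p1=false, p4=true}.
  branch 2 (add T (!((p3 && !p5) == p1) -> p2)):
    T (!((p3 && !p5) == p1) -> p2): β-rule — branch into F !((p3 && !p5) == p1)  //  T p2.
      branch 2.1 (add F !((p3 && !p5) == p1)):
        F !((p3 && !p5) == p1): β-rule — branch into T (p3 && !p5), T p1  //  F (p3 && !p5), F p1.
          branch 2.1.1 (add T (p3 && !p5), T p1):
            T (p3 && !p5): α-rule — add T p3, T !p5.
            ○ open, literals {p1=true, p3=true, p5=false}.
          branch 2.1.2 (add F (p3 && !p5), F p1):
            F (p3 && !p5): β-rule — branch into F p3  //  F !p5.
              branch 2.1.2.1 (add F p3):
                ○ open, literals {p1=false, p3=false}.
              branch 2.1.2.2 (add F !p5):
                ○ open, literals {p1=false, p5=true}.
      branch 2.2 (add T p2):
        ○ open, literals {p2=true}.
1 branch closed, 5 open.
Each open branch fixes some atoms; the unmentioned ones are free. Counting distinct full assignments: branch {p1=false, p4=true} (p2, p3, p5) contributes 8 new; branch {p1=true, p3=true, p5=false} (p2, p4) contributes 4 new; branch {p1=false, p3=false} (p2, p4, p5) contributes 4 new; branch {p1=false, p5=true} (p2, p3, p4) contributes 2 new; branch {p2=true} (p1, p3, p4, p5) contributes 7 new. Total: 25.

25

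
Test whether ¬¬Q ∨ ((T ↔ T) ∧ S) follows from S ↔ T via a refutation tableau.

No

Initial set: {(S ↔ T); ¬(¬¬Q ∨ ((T ↔ T) ∧ S))}.
¬(¬¬Q ∨ ((T ↔ T) ∧ S)): α-rule — add ¬¬¬Q, ¬((T ↔ T) ∧ S).
¬¬¬Q: drop double negation, giving ¬Q.
(S ↔ T): β-rule — branch into S, T  //  ¬S, ¬T.
  branch 1 (add S, T):
    ¬((T ↔ T) ∧ S): β-rule — branch into ¬(T ↔ T)  //  ¬S.
      branch 1.1 (add ¬(T ↔ T)):
        ¬(T ↔ T): β-rule — branch into T, ¬T  //  ¬T, T.
          branch 1.1.1 (add T, ¬T):
            × closes — contains both T and ¬T.
          branch 1.1.2 (add ¬T, T):
            × closes — contains both T and ¬T.
      branch 1.2 (add ¬S):
        × closes — contains both S and ¬S.
  branch 2 (add ¬S, ¬T):
    ¬((T ↔ T) ∧ S): β-rule — branch into ¬(T ↔ T)  //  ¬S.
      branch 2.1 (add ¬(T ↔ T)):
        ¬(T ↔ T): β-rule — branch into T, ¬T  //  ¬T, T.
          branch 2.1.1 (add T, ¬T):
            × closes — contains both T and ¬T.
          branch 2.1.2 (add ¬T, T):
            × closes — contains both T and ¬T.
      branch 2.2 (add ¬S):
        ○ open, literals {Q=false, S=false, T=false}.
5 branches closed, 1 open.
An open branch gives a countermodel: Q=false, S=false, T=false (unmentioned atoms arbitrary); the premises hold there but the conclusion fails.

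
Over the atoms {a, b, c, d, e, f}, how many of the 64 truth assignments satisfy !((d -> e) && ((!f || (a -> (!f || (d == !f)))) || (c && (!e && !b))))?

Initial set: {T !((d -> e) && ((!f || (a -> (!f || (d == !f)))) || (c && (!e && !b))))}.
T !((d -> e) && ((!f || (a -> (!f || (d == !f)))) || (c && (!e && !b)))): β-rule — branch into F (d -> e)  //  F ((!f || (a -> (!f || (d == !f)))) || (c && (!e && !b))).
  branch 1 (add F (d -> e)):
    F (d -> e): α-rule — add T d, F e.
    ○ open, literals {d=T, e=F}.
  branch 2 (add F ((!f || (a -> (!f || (d == !f)))) || (c && (!e && !b)))):
    F ((!f || (a -> (!f || (d == !f)))) || (c && (!e && !b))): α-rule — add F (!f || (a -> (!f || (d == !f)))), F (c && (!e && !b)).
    F (!f || (a -> (!f || (d == !f)))): α-rule — add F !f, F (a -> (!f || (d == !f))).
    F (a -> (!f || (d == !f))): α-rule — add T a, F (!f || (d == !f)).
    F (!f || (d == !f)): α-rule — add F !f, F (d == !f).
    F (c && (!e && !b)): β-rule — branch into F c  //  F (!e && !b).
      branch 2.1 (add F c):
        F (d == !f): β-rule — branch into T d, F !f  //  F d, T !f.
          branch 2.1.1 (add T d, F !f):
            ○ open, literals {a=T, c=F, d=T, f=T}.
          branch 2.1.2 (add F d, T !f):
            × closes — contains both f and !f.
      branch 2.2 (add F (!e && !b)):
        F (d == !f): β-rule — branch into T d, F !f  //  F d, T !f.
          branch 2.2.1 (add T d, F !f):
            F (!e && !b): β-rule — branch into F !e  //  F !b.
              branch 2.2.1.1 (add F !e):
                ○ open, literals {a=T, d=T, e=T, f=T}.
              branch 2.2.1.2 (add F !b):
                ○ open, literals {a=T, b=T, d=T, f=T}.
          branch 2.2.2 (add F d, T !f):
            × closes — contains both f and !f.
2 branches closed, 4 open.
Each open branch fixes some atoms; the unmentioned ones are free. Counting distinct full assignments: branch {d=T, e=F} (a, b, c, f) contributes 16 new; branch {a=T, c=F, d=T, f=T} (b, e) contributes 2 new; branch {a=T, d=T, e=T, f=T} (b, c) contributes 2 new; branch {a=T, b=T, d=T, f=T} (c, e) contributes 0 new. Total: 20.

20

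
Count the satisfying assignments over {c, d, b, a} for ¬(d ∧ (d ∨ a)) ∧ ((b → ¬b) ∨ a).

Initial set: {(¬(d ∧ (d ∨ a)) ∧ ((b → ¬b) ∨ a))}.
(¬(d ∧ (d ∨ a)) ∧ ((b → ¬b) ∨ a)): α-rule — add ¬(d ∧ (d ∨ a)), ((b → ¬b) ∨ a).
¬(d ∧ (d ∨ a)): β-rule — branch into ¬d  //  ¬(d ∨ a).
  branch 1 (add ¬d):
    ((b → ¬b) ∨ a): β-rule — branch into (b → ¬b)  //  a.
      branch 1.1 (add (b → ¬b)):
        (b → ¬b): β-rule — branch into ¬b  //  ¬b.
          branch 1.1.1 (add ¬b):
            ○ open, literals {b=0, d=0}.
          branch 1.1.2 (add ¬b):
            ○ open, literals {b=0, d=0}.
      branch 1.2 (add a):
        ○ open, literals {a=1, d=0}.
  branch 2 (add ¬(d ∨ a)):
    ¬(d ∨ a): α-rule — add ¬d, ¬a.
    ((b → ¬b) ∨ a): β-rule — branch into (b → ¬b)  //  a.
      branch 2.1 (add (b → ¬b)):
        (b → ¬b): β-rule — branch into ¬b  //  ¬b.
          branch 2.1.1 (add ¬b):
            ○ open, literals {a=0, b=0, d=0}.
          branch 2.1.2 (add ¬b):
            ○ open, literals {a=0, b=0, d=0}.
      branch 2.2 (add a):
        × closes — contains both a and ¬a.
1 branch closed, 5 open.
Each open branch fixes some atoms; the unmentioned ones are free. Counting distinct full assignments: branch {b=0, d=0} (c, a) contributes 4 new; branch {b=0, d=0} (c, a) contributes 0 new; branch {a=1, d=0} (c, b) contributes 2 new; branch {a=0, b=0, d=0} (c) contributes 0 new; branch {a=0, b=0, d=0} (c) contributes 0 new. Total: 6.

6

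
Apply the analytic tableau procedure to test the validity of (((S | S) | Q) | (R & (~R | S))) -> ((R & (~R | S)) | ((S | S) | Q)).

Valid

Assume the negation and expand:
Initial set: {F ((((S | S) | Q) | (R & (~R | S))) -> ((R & (~R | S)) | ((S | S) | Q)))}.
F ((((S | S) | Q) | (R & (~R | S))) -> ((R & (~R | S)) | ((S | S) | Q))): α-rule — add T (((S | S) | Q) | (R & (~R | S))), F ((R & (~R | S)) | ((S | S) | Q)).
F ((R & (~R | S)) | ((S | S) | Q)): α-rule — add F (R & (~R | S)), F ((S | S) | Q).
F ((S | S) | Q): α-rule — add F (S | S), F Q.
F (S | S): α-rule — add F S, F S.
T (((S | S) | Q) | (R & (~R | S))): β-rule — branch into T ((S | S) | Q)  //  T (R & (~R | S)).
  branch 1 (add T ((S | S) | Q)):
    F (R & (~R | S)): β-rule — branch into F R  //  F (~R | S).
      branch 1.1 (add F R):
        T ((S | S) | Q): β-rule — branch into T (S | S)  //  T Q.
          branch 1.1.1 (add T (S | S)):
            T (S | S): β-rule — branch into T S  //  T S.
              branch 1.1.1.1 (add T S):
                × closes — contains both S and ~S.
              branch 1.1.1.2 (add T S):
                × closes — contains both S and ~S.
          branch 1.1.2 (add T Q):
            × closes — contains both Q and ~Q.
      branch 1.2 (add F (~R | S)):
        F (~R | S): α-rule — add F ~R, F S.
        T ((S | S) | Q): β-rule — branch into T (S | S)  //  T Q.
          branch 1.2.1 (add T (S | S)):
            T (S | S): β-rule — branch into T S  //  T S.
              branch 1.2.1.1 (add T S):
                × closes — contains both S and ~S.
              branch 1.2.1.2 (add T S):
                × closes — contains both S and ~S.
          branch 1.2.2 (add T Q):
            × closes — contains both Q and ~Q.
  branch 2 (add T (R & (~R | S))):
    T (R & (~R | S)): α-rule — add T R, T (~R | S).
    F (R & (~R | S)): β-rule — branch into F R  //  F (~R | S).
      branch 2.1 (add F R):
        × closes — contains both R and ~R.
      branch 2.2 (add F (~R | S)):
        F (~R | S): α-rule — add F ~R, F S.
        T (~R | S): β-rule — branch into T ~R  //  T S.
          branch 2.2.1 (add T ~R):
            × closes — contains both R and ~R.
          branch 2.2.2 (add T S):
            × closes — contains both S and ~S.
All 9 branches close.
Every branch closed, so the negation is unsatisfiable and the formula is valid.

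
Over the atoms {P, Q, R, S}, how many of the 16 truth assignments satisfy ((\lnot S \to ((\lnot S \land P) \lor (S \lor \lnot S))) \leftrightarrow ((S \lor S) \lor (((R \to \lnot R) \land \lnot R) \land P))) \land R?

4

Initial set: {(((\lnot S \to ((\lnot S \land P) \lor (S \lor \lnot S))) \leftrightarrow ((S \lor S) \lor (((R \to \lnot R) \land \lnot R) \land P))) \land R)}.
(((\lnot S \to ((\lnot S \land P) \lor (S \lor \lnot S))) \leftrightarrow ((S \lor S) \lor (((R \to \lnot R) \land \lnot R) \land P))) \land R): α-rule — add ((\lnot S \to ((\lnot S \land P) \lor (S \lor \lnot S))) \leftrightarrow ((S \lor S) \lor (((R \to \lnot R) \land \lnot R) \land P))), R.
((\lnot S \to ((\lnot S \land P) \lor (S \lor \lnot S))) \leftrightarrow ((S \lor S) \lor (((R \to \lnot R) \land \lnot R) \land P))): β-rule — branch into (\lnot S \to ((\lnot S \land P) \lor (S \lor \lnot S))), ((S \lor S) \lor (((R \to \lnot R) \land \lnot R) \land P))  //  \lnot (\lnot S \to ((\lnot S \land P) \lor (S \lor \lnot S))), \lnot ((S \lor S) \lor (((R \to \lnot R) \land \lnot R) \land P)).
  branch 1 (add (\lnot S \to ((\lnot S \land P) \lor (S \lor \lnot S))), ((S \lor S) \lor (((R \to \lnot R) \land \lnot R) \land P))):
    (\lnot S \to ((\lnot S \land P) \lor (S \lor \lnot S))): β-rule — branch into \lnot \lnot S  //  ((\lnot S \land P) \lor (S \lor \lnot S)).
      branch 1.1 (add \lnot \lnot S):
        ((S \lor S) \lor (((R \to \lnot R) \land \lnot R) \land P)): β-rule — branch into (S \lor S)  //  (((R \to \lnot R) \land \lnot R) \land P).
          branch 1.1.1 (add (S \lor S)):
            (S \lor S): β-rule — branch into S  //  S.
              branch 1.1.1.1 (add S):
                ○ open, literals {R=T, S=T}.
              branch 1.1.1.2 (add S):
                ○ open, literals {R=T, S=T}.
          branch 1.1.2 (add (((R \to \lnot R) \land \lnot R) \land P)):
            (((R \to \lnot R) \land \lnot R) \land P): α-rule — add ((R \to \lnot R) \land \lnot R), P.
            ((R \to \lnot R) \land \lnot R): α-rule — add (R \to \lnot R), \lnot R.
            × closes — contains both R and \lnot R.
      branch 1.2 (add ((\lnot S \land P) \lor (S \lor \lnot S))):
        ((S \lor S) \lor (((R \to \lnot R) \land \lnot R) \land P)): β-rule — branch into (S \lor S)  //  (((R \to \lnot R) \land \lnot R) \land P).
          branch 1.2.1 (add (S \lor S)):
            ((\lnot S \land P) \lor (S \lor \lnot S)): β-rule — branch into (\lnot S \land P)  //  (S \lor \lnot S).
              branch 1.2.1.1 (add (\lnot S \land P)):
                (\lnot S \land P): α-rule — add \lnot S, P.
                (S \lor S): β-rule — branch into S  //  S.
                  branch 1.2.1.1.1 (add S):
                    × closes — contains both S and \lnot S.
                  branch 1.2.1.1.2 (add S):
                    × closes — contains both S and \lnot S.
              branch 1.2.1.2 (add (S \lor \lnot S)):
                (S \lor S): β-rule — branch into S  //  S.
                  branch 1.2.1.2.1 (add S):
                    (S \lor \lnot S): β-rule — branch into S  //  \lnot S.
                      branch 1.2.1.2.1.1 (add S):
                        ○ open, literals {R=T, S=T}.
                      branch 1.2.1.2.1.2 (add \lnot S):
                        × closes — contains both S and \lnot S.
                  branch 1.2.1.2.2 (add S):
                    (S \lor \lnot S): β-rule — branch into S  //  \lnot S.
                      branch 1.2.1.2.2.1 (add S):
                        ○ open, literals {R=T, S=T}.
                      branch 1.2.1.2.2.2 (add \lnot S):
                        × closes — contains both S and \lnot S.
          branch 1.2.2 (add (((R \to \lnot R) \land \lnot R) \land P)):
            (((R \to \lnot R) \land \lnot R) \land P): α-rule — add ((R \to \lnot R) \land \lnot R), P.
            ((R \to \lnot R) \land \lnot R): α-rule — add (R \to \lnot R), \lnot R.
            × closes — contains both R and \lnot R.
  branch 2 (add \lnot (\lnot S \to ((\lnot S \land P) \lor (S \lor \lnot S))), \lnot ((S \lor S) \lor (((R \to \lnot R) \land \lnot R) \land P))):
    \lnot (\lnot S \to ((\lnot S \land P) \lor (S \lor \lnot S))): α-rule — add \lnot S, \lnot ((\lnot S \land P) \lor (S \lor \lnot S)).
    \lnot ((S \lor S) \lor (((R \to \lnot R) \land \lnot R) \land P)): α-rule — add \lnot (S \lor S), \lnot (((R \to \lnot R) \land \lnot R) \land P).
    \lnot ((\lnot S \land P) \lor (S \lor \lnot S)): α-rule — add \lnot (\lnot S \land P), \lnot (S \lor \lnot S).
    \lnot (S \lor S): α-rule — add \lnot S, \lnot S.
    \lnot (S \lor \lnot S): α-rule — add \lnot S, \lnot \lnot S.
    × closes — contains both S and \lnot S.
7 branches closed, 4 open.
Each open branch fixes some atoms; the unmentioned ones are free. Counting distinct full assignments: branch {R=T, S=T} (P, Q) contributes 4 new; branch {R=T, S=T} (P, Q) contributes 0 new; branch {R=T, S=T} (P, Q) contributes 0 new; branch {R=T, S=T} (P, Q) contributes 0 new. Total: 4.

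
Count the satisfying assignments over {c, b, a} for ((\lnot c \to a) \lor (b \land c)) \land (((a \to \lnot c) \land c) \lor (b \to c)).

Initial set: {(((\lnot c \to a) \lor (b \land c)) \land (((a \to \lnot c) \land c) \lor (b \to c)))}.
(((\lnot c \to a) \lor (b \land c)) \land (((a \to \lnot c) \land c) \lor (b \to c))): α-rule — add ((\lnot c \to a) \lor (b \land c)), (((a \to \lnot c) \land c) \lor (b \to c)).
((\lnot c \to a) \lor (b \land c)): β-rule — branch into (\lnot c \to a)  //  (b \land c).
  branch 1 (add (\lnot c \to a)):
    (((a \to \lnot c) \land c) \lor (b \to c)): β-rule — branch into ((a \to \lnot c) \land c)  //  (b \to c).
      branch 1.1 (add ((a \to \lnot c) \land c)):
        ((a \to \lnot c) \land c): α-rule — add (a \to \lnot c), c.
        (\lnot c \to a): β-rule — branch into \lnot \lnot c  //  a.
          branch 1.1.1 (add \lnot \lnot c):
            (a \to \lnot c): β-rule — branch into \lnot a  //  \lnot c.
              branch 1.1.1.1 (add \lnot a):
                ○ open, literals {a=false, c=true}.
              branch 1.1.1.2 (add \lnot c):
                × closes — contains both c and \lnot c.
          branch 1.1.2 (add a):
            (a \to \lnot c): β-rule — branch into \lnot a  //  \lnot c.
              branch 1.1.2.1 (add \lnot a):
                × closes — contains both a and \lnot a.
              branch 1.1.2.2 (add \lnot c):
                × closes — contains both c and \lnot c.
      branch 1.2 (add (b \to c)):
        (\lnot c \to a): β-rule — branch into \lnot \lnot c  //  a.
          branch 1.2.1 (add \lnot \lnot c):
            (b \to c): β-rule — branch into \lnot b  //  c.
              branch 1.2.1.1 (add \lnot b):
                ○ open, literals {b=false, c=true}.
              branch 1.2.1.2 (add c):
                ○ open, literals {c=true}.
          branch 1.2.2 (add a):
            (b \to c): β-rule — branch into \lnot b  //  c.
              branch 1.2.2.1 (add \lnot b):
                ○ open, literals {a=true, b=false}.
              branch 1.2.2.2 (add c):
                ○ open, literals {a=true, c=true}.
  branch 2 (add (b \land c)):
    (b \land c): α-rule — add b, c.
    (((a \to \lnot c) \land c) \lor (b \to c)): β-rule — branch into ((a \to \lnot c) \land c)  //  (b \to c).
      branch 2.1 (add ((a \to \lnot c) \land c)):
        ((a \to \lnot c) \land c): α-rule — add (a \to \lnot c), c.
        (a \to \lnot c): β-rule — branch into \lnot a  //  \lnot c.
          branch 2.1.1 (add \lnot a):
            ○ open, literals {a=false, b=true, c=true}.
          branch 2.1.2 (add \lnot c):
            × closes — contains both c and \lnot c.
      branch 2.2 (add (b \to c)):
        (b \to c): β-rule — branch into \lnot b  //  c.
          branch 2.2.1 (add \lnot b):
            × closes — contains both b and \lnot b.
          branch 2.2.2 (add c):
            ○ open, literals {b=true, c=true}.
5 branches closed, 7 open.
Each open branch fixes some atoms; the unmentioned ones are free. Counting distinct full assignments: branch {a=false, c=true} (b) contributes 2 new; branch {b=false, c=true} (a) contributes 1 new; branch {c=true} (b, a) contributes 1 new; branch {a=true, b=false} (c) contributes 1 new; branch {a=true, c=true} (b) contributes 0 new; branch {a=false, b=true, c=true} (none free) contributes 0 new; branch {b=true, c=true} (a) contributes 0 new. Total: 5.

5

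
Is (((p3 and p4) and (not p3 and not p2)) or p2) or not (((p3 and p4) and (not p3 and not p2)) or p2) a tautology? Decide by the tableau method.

Valid

Assume the negation and expand:
Initial set: {not ((((p3 and p4) and (not p3 and not p2)) or p2) or not (((p3 and p4) and (not p3 and not p2)) or p2))}.
not ((((p3 and p4) and (not p3 and not p2)) or p2) or not (((p3 and p4) and (not p3 and not p2)) or p2)): α-rule — add not (((p3 and p4) and (not p3 and not p2)) or p2), not not (((p3 and p4) and (not p3 and not p2)) or p2).
not (((p3 and p4) and (not p3 and not p2)) or p2): α-rule — add not ((p3 and p4) and (not p3 and not p2)), not p2.
not not (((p3 and p4) and (not p3 and not p2)) or p2): β-rule — branch into ((p3 and p4) and (not p3 and not p2))  //  p2.
  branch 1 (add ((p3 and p4) and (not p3 and not p2))):
    ((p3 and p4) and (not p3 and not p2)): α-rule — add (p3 and p4), (not p3 and not p2).
    (p3 and p4): α-rule — add p3, p4.
    (not p3 and not p2): α-rule — add not p3, not p2.
    × closes — contains both p3 and not p3.
  branch 2 (add p2):
    × closes — contains both p2 and not p2.
All 2 branches close.
Every branch closed, so the negation is unsatisfiable and the formula is valid.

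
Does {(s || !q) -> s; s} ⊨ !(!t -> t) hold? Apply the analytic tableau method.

Initial set: {((s || !q) -> s); s; !!(!t -> t)}.
((s || !q) -> s): β-rule — branch into !(s || !q)  //  s.
  branch 1 (add !(s || !q)):
    !(s || !q): α-rule — add !s, !!q.
    × closes — contains both s and !s.
  branch 2 (add s):
    !!(!t -> t): β-rule — branch into !!t  //  t.
      branch 2.1 (add !!t):
        ○ open, literals {s=true, t=true}.
      branch 2.2 (add t):
        ○ open, literals {s=true, t=true}.
1 branch closed, 2 open.
An open branch gives a countermodel: s=true, t=true (unmentioned atoms arbitrary); the premises hold there but the conclusion fails.

No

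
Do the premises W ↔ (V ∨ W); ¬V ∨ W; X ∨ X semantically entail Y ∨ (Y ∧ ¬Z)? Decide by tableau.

Initial set: {(W ↔ (V ∨ W)); (¬V ∨ W); (X ∨ X); ¬(Y ∨ (Y ∧ ¬Z))}.
¬(Y ∨ (Y ∧ ¬Z)): α-rule — add ¬Y, ¬(Y ∧ ¬Z).
(W ↔ (V ∨ W)): β-rule — branch into W, (V ∨ W)  //  ¬W, ¬(V ∨ W).
  branch 1 (add W, (V ∨ W)):
    (¬V ∨ W): β-rule — branch into ¬V  //  W.
      branch 1.1 (add ¬V):
        (X ∨ X): β-rule — branch into X  //  X.
          branch 1.1.1 (add X):
            ¬(Y ∧ ¬Z): β-rule — branch into ¬Y  //  ¬¬Z.
              branch 1.1.1.1 (add ¬Y):
                (V ∨ W): β-rule — branch into V  //  W.
                  branch 1.1.1.1.1 (add V):
                    × closes — contains both V and ¬V.
                  branch 1.1.1.1.2 (add W):
                    ○ open, literals {V=F, W=T, X=T, Y=F}.
              branch 1.1.1.2 (add ¬¬Z):
                (V ∨ W): β-rule — branch into V  //  W.
                  branch 1.1.1.2.1 (add V):
                    × closes — contains both V and ¬V.
                  branch 1.1.1.2.2 (add W):
                    ○ open, literals {V=F, W=T, X=T, Y=F, Z=T}.
          branch 1.1.2 (add X):
            ¬(Y ∧ ¬Z): β-rule — branch into ¬Y  //  ¬¬Z.
              branch 1.1.2.1 (add ¬Y):
                (V ∨ W): β-rule — branch into V  //  W.
                  branch 1.1.2.1.1 (add V):
                    × closes — contains both V and ¬V.
                  branch 1.1.2.1.2 (add W):
                    ○ open, literals {V=F, W=T, X=T, Y=F}.
              branch 1.1.2.2 (add ¬¬Z):
                (V ∨ W): β-rule — branch into V  //  W.
                  branch 1.1.2.2.1 (add V):
                    × closes — contains both V and ¬V.
                  branch 1.1.2.2.2 (add W):
                    ○ open, literals {V=F, W=T, X=T, Y=F, Z=T}.
      branch 1.2 (add W):
        (X ∨ X): β-rule — branch into X  //  X.
          branch 1.2.1 (add X):
            ¬(Y ∧ ¬Z): β-rule — branch into ¬Y  //  ¬¬Z.
              branch 1.2.1.1 (add ¬Y):
                (V ∨ W): β-rule — branch into V  //  W.
                  branch 1.2.1.1.1 (add V):
                    ○ open, literals {V=T, W=T, X=T, Y=F}.
                  branch 1.2.1.1.2 (add W):
                    ○ open, literals {W=T, X=T, Y=F}.
              branch 1.2.1.2 (add ¬¬Z):
                (V ∨ W): β-rule — branch into V  //  W.
                  branch 1.2.1.2.1 (add V):
                    ○ open, literals {V=T, W=T, X=T, Y=F, Z=T}.
                  branch 1.2.1.2.2 (add W):
                    ○ open, literals {W=T, X=T, Y=F, Z=T}.
          branch 1.2.2 (add X):
            ¬(Y ∧ ¬Z): β-rule — branch into ¬Y  //  ¬¬Z.
              branch 1.2.2.1 (add ¬Y):
                (V ∨ W): β-rule — branch into V  //  W.
                  branch 1.2.2.1.1 (add V):
                    ○ open, literals {V=T, W=T, X=T, Y=F}.
                  branch 1.2.2.1.2 (add W):
                    ○ open, literals {W=T, X=T, Y=F}.
              branch 1.2.2.2 (add ¬¬Z):
                (V ∨ W): β-rule — branch into V  //  W.
                  branch 1.2.2.2.1 (add V):
                    ○ open, literals {V=T, W=T, X=T, Y=F, Z=T}.
                  branch 1.2.2.2.2 (add W):
                    ○ open, literals {W=T, X=T, Y=F, Z=T}.
  branch 2 (add ¬W, ¬(V ∨ W)):
    ¬(V ∨ W): α-rule — add ¬V, ¬W.
    (¬V ∨ W): β-rule — branch into ¬V  //  W.
      branch 2.1 (add ¬V):
        (X ∨ X): β-rule — branch into X  //  X.
          branch 2.1.1 (add X):
            ¬(Y ∧ ¬Z): β-rule — branch into ¬Y  //  ¬¬Z.
              branch 2.1.1.1 (add ¬Y):
                ○ open, literals {V=F, W=F, X=T, Y=F}.
              branch 2.1.1.2 (add ¬¬Z):
                ○ open, literals {V=F, W=F, X=T, Y=F, Z=T}.
          branch 2.1.2 (add X):
            ¬(Y ∧ ¬Z): β-rule — branch into ¬Y  //  ¬¬Z.
              branch 2.1.2.1 (add ¬Y):
                ○ open, literals {V=F, W=F, X=T, Y=F}.
              branch 2.1.2.2 (add ¬¬Z):
                ○ open, literals {V=F, W=F, X=T, Y=F, Z=T}.
      branch 2.2 (add W):
        × closes — contains both W and ¬W.
5 branches closed, 16 open.
An open branch gives a countermodel: V=F, W=T, X=T, Y=F (unmentioned atoms arbitrary); the premises hold there but the conclusion fails.

No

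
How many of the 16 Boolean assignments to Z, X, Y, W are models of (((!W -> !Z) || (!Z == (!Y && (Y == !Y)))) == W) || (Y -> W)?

12

Initial set: {((((!W -> !Z) || (!Z == (!Y && (Y == !Y)))) == W) || (Y -> W))}.
((((!W -> !Z) || (!Z == (!Y && (Y == !Y)))) == W) || (Y -> W)): β-rule — branch into (((!W -> !Z) || (!Z == (!Y && (Y == !Y)))) == W)  //  (Y -> W).
  branch 1 (add (((!W -> !Z) || (!Z == (!Y && (Y == !Y)))) == W)):
    (((!W -> !Z) || (!Z == (!Y && (Y == !Y)))) == W): β-rule — branch into ((!W -> !Z) || (!Z == (!Y && (Y == !Y)))), W  //  !((!W -> !Z) || (!Z == (!Y && (Y == !Y)))), !W.
      branch 1.1 (add ((!W -> !Z) || (!Z == (!Y && (Y == !Y)))), W):
        ((!W -> !Z) || (!Z == (!Y && (Y == !Y)))): β-rule — branch into (!W -> !Z)  //  (!Z == (!Y && (Y == !Y))).
          branch 1.1.1 (add (!W -> !Z)):
            (!W -> !Z): β-rule — branch into !!W  //  !Z.
              branch 1.1.1.1 (add !!W):
                ○ open, literals {W=1}.
              branch 1.1.1.2 (add !Z):
                ○ open, literals {W=1, Z=0}.
          branch 1.1.2 (add (!Z == (!Y && (Y == !Y)))):
            (!Z == (!Y && (Y == !Y))): β-rule — branch into !Z, (!Y && (Y == !Y))  //  !!Z, !(!Y && (Y == !Y)).
              branch 1.1.2.1 (add !Z, (!Y && (Y == !Y))):
                (!Y && (Y == !Y)): α-rule — add !Y, (Y == !Y).
                (Y == !Y): β-rule — branch into Y, !Y  //  !Y, !!Y.
                  branch 1.1.2.1.1 (add Y, !Y):
                    × closes — contains both Y and !Y.
                  branch 1.1.2.1.2 (add !Y, !!Y):
                    × closes — contains both Y and !Y.
              branch 1.1.2.2 (add !!Z, !(!Y && (Y == !Y))):
                !(!Y && (Y == !Y)): β-rule — branch into !!Y  //  !(Y == !Y).
                  branch 1.1.2.2.1 (add !!Y):
                    ○ open, literals {W=1, Y=1, Z=1}.
                  branch 1.1.2.2.2 (add !(Y == !Y)):
                    !(Y == !Y): β-rule — branch into Y, !!Y  //  !Y, !Y.
                      branch 1.1.2.2.2.1 (add Y, !!Y):
                        ○ open, literals {W=1, Y=1, Z=1}.
                      branch 1.1.2.2.2.2 (add !Y, !Y):
                        ○ open, literals {W=1, Y=0, Z=1}.
      branch 1.2 (add !((!W -> !Z) || (!Z == (!Y && (Y == !Y)))), !W):
        !((!W -> !Z) || (!Z == (!Y && (Y == !Y)))): α-rule — add !(!W -> !Z), !(!Z == (!Y && (Y == !Y))).
        !(!W -> !Z): α-rule — add !W, !!Z.
        !(!Z == (!Y && (Y == !Y))): β-rule — branch into !Z, !(!Y && (Y == !Y))  //  !!Z, (!Y && (Y == !Y)).
          branch 1.2.1 (add !Z, !(!Y && (Y == !Y))):
            × closes — contains both Z and !Z.
          branch 1.2.2 (add !!Z, (!Y && (Y == !Y))):
            (!Y && (Y == !Y)): α-rule — add !Y, (Y == !Y).
            (Y == !Y): β-rule — branch into Y, !Y  //  !Y, !!Y.
              branch 1.2.2.1 (add Y, !Y):
                × closes — contains both Y and !Y.
              branch 1.2.2.2 (add !Y, !!Y):
                × closes — contains both Y and !Y.
  branch 2 (add (Y -> W)):
    (Y -> W): β-rule — branch into !Y  //  W.
      branch 2.1 (add !Y):
        ○ open, literals {Y=0}.
      branch 2.2 (add W):
        ○ open, literals {W=1}.
5 branches closed, 7 open.
Each open branch fixes some atoms; the unmentioned ones are free. Counting distinct full assignments: branch {W=1} (Z, X, Y) contributes 8 new; branch {W=1, Z=0} (X, Y) contributes 0 new; branch {W=1, Y=1, Z=1} (X) contributes 0 new; branch {W=1, Y=1, Z=1} (X) contributes 0 new; branch {W=1, Y=0, Z=1} (X) contributes 0 new; branch {Y=0} (Z, X, W) contributes 4 new; branch {W=1} (Z, X, Y) contributes 0 new. Total: 12.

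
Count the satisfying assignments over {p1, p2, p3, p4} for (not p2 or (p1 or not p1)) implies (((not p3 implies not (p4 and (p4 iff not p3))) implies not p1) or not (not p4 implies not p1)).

Initial set: {((not p2 or (p1 or not p1)) implies (((not p3 implies not (p4 and (p4 iff not p3))) implies not p1) or not (not p4 implies not p1)))}.
((not p2 or (p1 or not p1)) implies (((not p3 implies not (p4 and (p4 iff not p3))) implies not p1) or not (not p4 implies not p1))): β-rule — branch into not (not p2 or (p1 or not p1))  //  (((not p3 implies not (p4 and (p4 iff not p3))) implies not p1) or not (not p4 implies not p1)).
  branch 1 (add not (not p2 or (p1 or not p1))):
    not (not p2 or (p1 or not p1)): α-rule — add not not p2, not (p1 or not p1).
    not (p1 or not p1): α-rule — add not p1, not not p1.
    × closes — contains both p1 and not p1.
  branch 2 (add (((not p3 implies not (p4 and (p4 iff not p3))) implies not p1) or not (not p4 implies not p1))):
    (((not p3 implies not (p4 and (p4 iff not p3))) implies not p1) or not (not p4 implies not p1)): β-rule — branch into ((not p3 implies not (p4 and (p4 iff not p3))) implies not p1)  //  not (not p4 implies not p1).
      branch 2.1 (add ((not p3 implies not (p4 and (p4 iff not p3))) implies not p1)):
        ((not p3 implies not (p4 and (p4 iff not p3))) implies not p1): β-rule — branch into not (not p3 implies not (p4 and (p4 iff not p3)))  //  not p1.
          branch 2.1.1 (add not (not p3 implies not (p4 and (p4 iff not p3)))):
            not (not p3 implies not (p4 and (p4 iff not p3))): α-rule — add not p3, not not (p4 and (p4 iff not p3)).
            not not (p4 and (p4 iff not p3)): α-rule — add p4, (p4 iff not p3).
            (p4 iff not p3): β-rule — branch into p4, not p3  //  not p4, not not p3.
              branch 2.1.1.1 (add p4, not p3):
                ○ open, literals {p3=F, p4=T}.
              branch 2.1.1.2 (add not p4, not not p3):
                × closes — contains both p4 and not p4.
          branch 2.1.2 (add not p1):
            ○ open, literals {p1=F}.
      branch 2.2 (add not (not p4 implies not p1)):
        not (not p4 implies not p1): α-rule — add not p4, not not p1.
        ○ open, literals {p1=T, p4=F}.
2 branches closed, 3 open.
Each open branch fixes some atoms; the unmentioned ones are free. Counting distinct full assignments: branch {p3=F, p4=T} (p1, p2) contributes 4 new; branch {p1=F} (p2, p3, p4) contributes 6 new; branch {p1=T, p4=F} (p2, p3) contributes 4 new. Total: 14.

14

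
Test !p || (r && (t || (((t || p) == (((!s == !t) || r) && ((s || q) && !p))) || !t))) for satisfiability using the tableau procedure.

Satisfiable

Initial set: {T (!p || (r && (t || (((t || p) == (((!s == !t) || r) && ((s || q) && !p))) || !t))))}.
T (!p || (r && (t || (((t || p) == (((!s == !t) || r) && ((s || q) && !p))) || !t)))): β-rule — branch into T !p  //  T (r && (t || (((t || p) == (((!s == !t) || r) && ((s || q) && !p))) || !t))).
  branch 1 (add T !p):
    ○ open, literals {p=0}.
  branch 2 (add T (r && (t || (((t || p) == (((!s == !t) || r) && ((s || q) && !p))) || !t)))):
    T (r && (t || (((t || p) == (((!s == !t) || r) && ((s || q) && !p))) || !t))): α-rule — add T r, T (t || (((t || p) == (((!s == !t) || r) && ((s || q) && !p))) || !t)).
    T (t || (((t || p) == (((!s == !t) || r) && ((s || q) && !p))) || !t)): β-rule — branch into T t  //  T (((t || p) == (((!s == !t) || r) && ((s || q) && !p))) || !t).
      branch 2.1 (add T t):
        ○ open, literals {r=1, t=1}.
      branch 2.2 (add T (((t || p) == (((!s == !t) || r) && ((s || q) && !p))) || !t)):
        T (((t || p) == (((!s == !t) || r) && ((s || q) && !p))) || !t): β-rule — branch into T ((t || p) == (((!s == !t) || r) && ((s || q) && !p)))  //  T !t.
          branch 2.2.1 (add T ((t || p) == (((!s == !t) || r) && ((s || q) && !p)))):
            T ((t || p) == (((!s == !t) || r) && ((s || q) && !p))): β-rule — branch into T (t || p), T (((!s == !t) || r) && ((s || q) && !p))  //  F (t || p), F (((!s == !t) || r) && ((s || q) && !p)).
              branch 2.2.1.1 (add T (t || p), T (((!s == !t) || r) && ((s || q) && !p))):
                T (((!s == !t) || r) && ((s || q) && !p)): α-rule — add T ((!s == !t) || r), T ((s || q) && !p).
                T ((s || q) && !p): α-rule — add T (s || q), T !p.
                T (t || p): β-rule — branch into T t  //  T p.
                  branch 2.2.1.1.1 (add T t):
                    T ((!s == !t) || r): β-rule — branch into T (!s == !t)  //  T r.
                      branch 2.2.1.1.1.1 (add T (!s == !t)):
                        T (s || q): β-rule — branch into T s  //  T q.
                          branch 2.2.1.1.1.1.1 (add T s):
                            T (!s == !t): β-rule — branch into T !s, T !t  //  F !s, F !t.
                              branch 2.2.1.1.1.1.1.1 (add T !s, T !t):
                                × closes — contains both s and !s.
                              branch 2.2.1.1.1.1.1.2 (add F !s, F !t):
                                ○ open, literals {p=0, r=1, s=1, t=1}.
                          branch 2.2.1.1.1.1.2 (add T q):
                            T (!s == !t): β-rule — branch into T !s, T !t  //  F !s, F !t.
                              branch 2.2.1.1.1.1.2.1 (add T !s, T !t):
                                × closes — contains both t and !t.
                              branch 2.2.1.1.1.1.2.2 (add F !s, F !t):
                                ○ open, literals {p=0, q=1, r=1, s=1, t=1}.
                      branch 2.2.1.1.1.2 (add T r):
                        T (s || q): β-rule — branch into T s  //  T q.
                          branch 2.2.1.1.1.2.1 (add T s):
                            ○ open, literals {p=0, r=1, s=1, t=1}.
                          branch 2.2.1.1.1.2.2 (add T q):
                            ○ open, literals {p=0, q=1, r=1, t=1}.
                  branch 2.2.1.1.2 (add T p):
                    × closes — contains both p and !p.
              branch 2.2.1.2 (add F (t || p), F (((!s == !t) || r) && ((s || q) && !p))):
                F (t || p): α-rule — add F t, F p.
                F (((!s == !t) || r) && ((s || q) && !p)): β-rule — branch into F ((!s == !t) || r)  //  F ((s || q) && !p).
                  branch 2.2.1.2.1 (add F ((!s == !t) || r)):
                    F ((!s == !t) || r): α-rule — add F (!s == !t), F r.
                    × closes — contains both r and !r.
                  branch 2.2.1.2.2 (add F ((s || q) && !p)):
                    F ((s || q) && !p): β-rule — branch into F (s || q)  //  F !p.
                      branch 2.2.1.2.2.1 (add F (s || q)):
                        F (s || q): α-rule — add F s, F q.
                        ○ open, literals {p=0, q=0, r=1, s=0, t=0}.
                      branch 2.2.1.2.2.2 (add F !p):
                        × closes — contains both p and !p.
          branch 2.2.2 (add T !t):
            ○ open, literals {r=1, t=0}.
5 branches closed, 8 open.
An open branch gives a satisfying assignment: p=0.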